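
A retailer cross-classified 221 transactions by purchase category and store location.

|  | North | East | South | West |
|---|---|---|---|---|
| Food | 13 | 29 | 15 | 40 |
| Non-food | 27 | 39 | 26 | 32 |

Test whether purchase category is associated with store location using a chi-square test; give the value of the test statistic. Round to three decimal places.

Row totals: 97, 124. Column totals: 40, 68, 41, 72. Grand total N = 221.
Expected counts (row total × column total / N):
  Food, North: 97×40/221 = 17.5566
  Food, East: 97×68/221 = 29.8462
  Food, South: 97×41/221 = 17.9955
  Food, West: 97×72/221 = 31.6018
  Non-food, North: 124×40/221 = 22.4434
  Non-food, East: 124×68/221 = 38.1538
  Non-food, South: 124×41/221 = 23.0045
  Non-food, West: 124×72/221 = 40.3982
Contributions (O − E)²/E:
  (13 − 17.5566)²/17.5566 = 1.1826
  (29 − 29.8462)²/29.8462 = 0.0240
  (15 − 17.9955)²/17.9955 = 0.4986
  (40 − 31.6018)²/31.6018 = 2.2318
  (27 − 22.4434)²/22.4434 = 0.9251
  (39 − 38.1538)²/38.1538 = 0.0188
  (26 − 23.0045)²/23.0045 = 0.3901
  (32 − 40.3982)²/40.3982 = 1.7459
χ² = 1.1826 + 0.0240 + 0.4986 + 2.2318 + 0.9251 + 0.0188 + 0.3901 + 1.7459 = 7.017

7.017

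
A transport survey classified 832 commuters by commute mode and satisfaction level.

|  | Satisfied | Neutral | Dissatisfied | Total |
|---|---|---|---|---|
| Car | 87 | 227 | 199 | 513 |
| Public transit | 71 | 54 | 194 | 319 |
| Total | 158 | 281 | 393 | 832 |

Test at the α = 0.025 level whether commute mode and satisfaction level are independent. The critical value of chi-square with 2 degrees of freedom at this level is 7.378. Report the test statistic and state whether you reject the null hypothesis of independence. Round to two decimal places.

Grand total N = 832.
Expected counts (row total × column total / N):
  Car, Satisfied: 513×158/832 = 97.421
  Car, Neutral: 513×281/832 = 173.261
  Car, Dissatisfied: 513×393/832 = 242.319
  Public transit, Satisfied: 319×158/832 = 60.579
  Public transit, Neutral: 319×281/832 = 107.739
  Public transit, Dissatisfied: 319×393/832 = 150.681
Contributions (O − E)²/E:
  (87 − 97.421)²/97.421 = 1.1147
  (227 − 173.261)²/173.261 = 16.6678
  (199 − 242.319)²/242.319 = 7.7441
  (71 − 60.579)²/60.579 = 1.7927
  (54 − 107.739)²/107.739 = 26.8044
  (194 − 150.681)²/150.681 = 12.4537
χ² = 1.1147 + 16.6678 + 7.7441 + 1.7927 + 26.8044 + 12.4537 = 66.58
df = (2−1)(3−1) = 2. Since 66.58 > 7.378, reject the null hypothesis of independence at α = 0.025.

66.58; reject H₀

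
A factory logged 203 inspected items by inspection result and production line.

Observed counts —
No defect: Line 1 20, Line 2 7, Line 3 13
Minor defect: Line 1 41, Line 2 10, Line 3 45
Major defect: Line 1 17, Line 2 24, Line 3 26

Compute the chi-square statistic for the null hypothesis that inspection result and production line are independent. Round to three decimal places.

Row totals: 40, 96, 67. Column totals: 78, 41, 84. Grand total N = 203.
Expected counts (row total × column total / N):
  No defect, Line 1: 40×78/203 = 15.3695
  No defect, Line 2: 40×41/203 = 8.0788
  No defect, Line 3: 40×84/203 = 16.5517
  Minor defect, Line 1: 96×78/203 = 36.8867
  Minor defect, Line 2: 96×41/203 = 19.3892
  Minor defect, Line 3: 96×84/203 = 39.7241
  Major defect, Line 1: 67×78/203 = 25.7438
  Major defect, Line 2: 67×41/203 = 13.5320
  Major defect, Line 3: 67×84/203 = 27.7241
Contributions (O − E)²/E:
  (20 − 15.3695)²/15.3695 = 1.3951
  (7 − 8.0788)²/8.0788 = 0.1441
  (13 − 16.5517)²/16.5517 = 0.7621
  (41 − 36.8867)²/36.8867 = 0.4587
  (10 − 19.3892)²/19.3892 = 4.5467
  (45 − 39.7241)²/39.7241 = 0.7007
  (17 − 25.7438)²/25.7438 = 2.9698
  (24 − 13.5320)²/13.5320 = 8.0978
  (26 − 27.7241)²/27.7241 = 0.1072
χ² = 1.3951 + 0.1441 + 0.7621 + 0.4587 + 4.5467 + 0.7007 + 2.9698 + 8.0978 + 0.1072 = 19.182

19.182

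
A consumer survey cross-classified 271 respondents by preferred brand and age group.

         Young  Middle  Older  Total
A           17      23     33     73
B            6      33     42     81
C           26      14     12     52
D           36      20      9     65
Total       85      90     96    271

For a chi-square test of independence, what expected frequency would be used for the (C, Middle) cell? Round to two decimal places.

17.27

Row total (C) = 52; column total (Middle) = 90; grand total N = 271.
Expected count = (row total × column total) / N = 52 × 90 / 271 = 17.27.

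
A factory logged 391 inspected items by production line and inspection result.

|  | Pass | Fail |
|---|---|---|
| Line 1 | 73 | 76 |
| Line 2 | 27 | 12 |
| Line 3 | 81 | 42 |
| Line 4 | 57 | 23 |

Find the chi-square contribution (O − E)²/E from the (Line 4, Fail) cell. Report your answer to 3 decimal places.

Row total (Line 4) = 80; column total (Fail) = 153; N = 391.
Expected count E = 80 × 153 / 391 = 31.3043.
Contribution = (O − E)²/E = (23 − 31.3043)² / 31.3043 = 2.203.

2.203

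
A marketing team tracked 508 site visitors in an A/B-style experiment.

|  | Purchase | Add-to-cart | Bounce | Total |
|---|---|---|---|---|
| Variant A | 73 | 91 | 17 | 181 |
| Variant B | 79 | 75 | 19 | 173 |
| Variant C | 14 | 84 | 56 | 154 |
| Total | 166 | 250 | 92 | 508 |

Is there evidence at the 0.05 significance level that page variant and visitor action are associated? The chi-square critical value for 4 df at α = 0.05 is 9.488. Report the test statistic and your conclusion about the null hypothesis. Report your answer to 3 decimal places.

81.313; reject H₀

Grand total N = 508.
Expected counts (row total × column total / N):
  Variant A, Purchase: 181×166/508 = 59.1457
  Variant A, Add-to-cart: 181×250/508 = 89.0748
  Variant A, Bounce: 181×92/508 = 32.7795
  Variant B, Purchase: 173×166/508 = 56.5315
  Variant B, Add-to-cart: 173×250/508 = 85.1378
  Variant B, Bounce: 173×92/508 = 31.3307
  Variant C, Purchase: 154×166/508 = 50.3228
  Variant C, Add-to-cart: 154×250/508 = 75.7874
  Variant C, Bounce: 154×92/508 = 27.8898
Contributions (O − E)²/E:
  (73 − 59.1457)²/59.1457 = 3.2452
  (91 − 89.0748)²/89.0748 = 0.0416
  (17 − 32.7795)²/32.7795 = 7.5960
  (79 − 56.5315)²/56.5315 = 8.9301
  (75 − 85.1378)²/85.1378 = 1.2072
  (19 − 31.3307)²/31.3307 = 4.8529
  (14 − 50.3228)²/50.3228 = 26.2177
  (84 − 75.7874)²/75.7874 = 0.8899
  (56 − 27.8898)²/27.8898 = 28.3323
χ² = 3.2452 + 0.0416 + 7.5960 + 8.9301 + 1.2072 + 4.8529 + 26.2177 + 0.8899 + 28.3323 = 81.313
df = (3−1)(3−1) = 4. Since 81.313 > 9.488, reject the null hypothesis of independence at α = 0.05.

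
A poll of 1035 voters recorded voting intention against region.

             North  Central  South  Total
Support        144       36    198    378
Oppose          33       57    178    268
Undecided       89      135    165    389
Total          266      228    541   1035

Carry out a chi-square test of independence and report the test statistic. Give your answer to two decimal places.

Grand total N = 1035.
Expected counts (row total × column total / N):
  Support, North: 378×266/1035 = 97.148
  Support, Central: 378×228/1035 = 83.270
  Support, South: 378×541/1035 = 197.583
  Oppose, North: 268×266/1035 = 68.877
  Oppose, Central: 268×228/1035 = 59.038
  Oppose, South: 268×541/1035 = 140.085
  Undecided, North: 389×266/1035 = 99.975
  Undecided, Central: 389×228/1035 = 85.693
  Undecided, South: 389×541/1035 = 203.332
Contributions (O − E)²/E:
  (144 − 97.148)²/97.148 = 22.5955
  (36 − 83.270)²/83.270 = 26.8338
  (198 − 197.583)²/197.583 = 0.0009
  (33 − 68.877)²/68.877 = 18.6878
  (57 − 59.038)²/59.038 = 0.0704
  (178 − 140.085)²/140.085 = 10.2620
  (89 − 99.975)²/99.975 = 1.2048
  (135 − 85.693)²/85.693 = 28.3708
  (165 − 203.332)²/203.332 = 7.2263
χ² = 22.5955 + 26.8338 + 0.0009 + 18.6878 + 0.0704 + 10.2620 + 1.2048 + 28.3708 + 7.2263 = 115.25

115.25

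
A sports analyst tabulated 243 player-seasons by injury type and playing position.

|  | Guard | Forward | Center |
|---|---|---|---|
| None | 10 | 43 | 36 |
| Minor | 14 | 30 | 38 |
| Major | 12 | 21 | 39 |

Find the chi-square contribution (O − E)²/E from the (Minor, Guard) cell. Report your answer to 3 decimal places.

Row total (Minor) = 82; column total (Guard) = 36; N = 243.
Expected count E = 82 × 36 / 243 = 12.1481.
Contribution = (O − E)²/E = (14 − 12.1481)² / 12.1481 = 0.282.

0.282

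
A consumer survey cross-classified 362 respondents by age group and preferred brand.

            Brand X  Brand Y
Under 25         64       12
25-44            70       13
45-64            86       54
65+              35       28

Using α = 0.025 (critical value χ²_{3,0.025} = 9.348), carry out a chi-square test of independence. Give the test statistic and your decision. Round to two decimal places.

Row totals: 76, 83, 140, 63. Column totals: 255, 107. Grand total N = 362.
Expected counts (row total × column total / N):
  Under 25, Brand X: 76×255/362 = 53.5359
  Under 25, Brand Y: 76×107/362 = 22.4641
  25-44, Brand X: 83×255/362 = 58.4669
  25-44, Brand Y: 83×107/362 = 24.5331
  45-64, Brand X: 140×255/362 = 98.6188
  45-64, Brand Y: 140×107/362 = 41.3812
  65+, Brand X: 63×255/362 = 44.3785
  65+, Brand Y: 63×107/362 = 18.6215
Contributions (O − E)²/E:
  (64 − 53.5359)²/53.5359 = 2.0453
  (12 − 22.4641)²/22.4641 = 4.8743
  (70 − 58.4669)²/58.4669 = 2.2750
  (13 − 24.5331)²/24.5331 = 5.4218
  (86 − 98.6188)²/98.6188 = 1.6146
  (54 − 41.3812)²/41.3812 = 3.8480
  (35 − 44.3785)²/44.3785 = 1.9820
  (28 − 18.6215)²/18.6215 = 4.7234
χ² = 2.0453 + 4.8743 + 2.2750 + 5.4218 + 1.6146 + 3.8480 + 1.9820 + 4.7234 = 26.78
df = (4−1)(2−1) = 3. Since 26.78 > 9.348, reject the null hypothesis of independence at α = 0.025.

26.78; reject H₀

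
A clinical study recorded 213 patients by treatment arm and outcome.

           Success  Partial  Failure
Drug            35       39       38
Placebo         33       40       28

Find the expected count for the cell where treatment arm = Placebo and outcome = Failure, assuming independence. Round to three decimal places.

31.296

Row total (Placebo) = 101; column total (Failure) = 66; grand total N = 213.
Expected count = (row total × column total) / N = 101 × 66 / 213 = 31.296.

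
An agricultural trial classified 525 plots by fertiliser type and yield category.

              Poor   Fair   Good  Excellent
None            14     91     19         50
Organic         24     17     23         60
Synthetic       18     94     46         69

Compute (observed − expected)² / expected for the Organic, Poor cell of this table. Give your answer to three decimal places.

8.775

Row total (Organic) = 124; column total (Poor) = 56; N = 525.
Expected count E = 124 × 56 / 525 = 13.2267.
Contribution = (O − E)²/E = (24 − 13.2267)² / 13.2267 = 8.775.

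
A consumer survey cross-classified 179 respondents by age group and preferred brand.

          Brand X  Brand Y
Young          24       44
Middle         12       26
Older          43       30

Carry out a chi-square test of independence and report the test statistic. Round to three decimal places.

Row totals: 68, 38, 73. Column totals: 79, 100. Grand total N = 179.
Expected counts (row total × column total / N):
  Young, Brand X: 68×79/179 = 30.0112
  Young, Brand Y: 68×100/179 = 37.9888
  Middle, Brand X: 38×79/179 = 16.7709
  Middle, Brand Y: 38×100/179 = 21.2291
  Older, Brand X: 73×79/179 = 32.2179
  Older, Brand Y: 73×100/179 = 40.7821
Contributions (O − E)²/E:
  (24 − 30.0112)²/30.0112 = 1.2040
  (44 − 37.9888)²/37.9888 = 0.9512
  (12 − 16.7709)²/16.7709 = 1.3572
  (26 − 21.2291)²/21.2291 = 1.0722
  (43 − 32.2179)²/32.2179 = 3.6084
  (30 − 40.7821)²/40.7821 = 2.8506
χ² = 1.2040 + 0.9512 + 1.3572 + 1.0722 + 3.6084 + 2.8506 = 11.044

11.044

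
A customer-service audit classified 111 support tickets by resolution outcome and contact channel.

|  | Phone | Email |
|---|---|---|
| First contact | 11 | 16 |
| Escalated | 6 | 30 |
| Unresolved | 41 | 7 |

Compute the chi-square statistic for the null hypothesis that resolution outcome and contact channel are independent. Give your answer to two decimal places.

40.87

Row totals: 27, 36, 48. Column totals: 58, 53. Grand total N = 111.
Expected counts (row total × column total / N):
  First contact, Phone: 27×58/111 = 14.108
  First contact, Email: 27×53/111 = 12.892
  Escalated, Phone: 36×58/111 = 18.811
  Escalated, Email: 36×53/111 = 17.189
  Unresolved, Phone: 48×58/111 = 25.081
  Unresolved, Email: 48×53/111 = 22.919
Contributions (O − E)²/E:
  (11 − 14.108)²/14.108 = 0.6847
  (16 − 12.892)²/12.892 = 0.7493
  (6 − 18.811)²/18.811 = 8.7248
  (30 − 17.189)²/17.189 = 9.5481
  (41 − 25.081)²/25.081 = 10.1038
  (7 − 22.919)²/22.919 = 11.0570
χ² = 0.6847 + 0.7493 + 8.7248 + 9.5481 + 10.1038 + 11.0570 = 40.87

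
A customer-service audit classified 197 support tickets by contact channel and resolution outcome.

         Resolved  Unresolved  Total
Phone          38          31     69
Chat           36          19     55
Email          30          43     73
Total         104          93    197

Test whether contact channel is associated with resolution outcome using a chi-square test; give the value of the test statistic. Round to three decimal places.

7.690

Grand total N = 197.
Expected counts (row total × column total / N):
  Phone, Resolved: 69×104/197 = 36.42640
  Phone, Unresolved: 69×93/197 = 32.57360
  Chat, Resolved: 55×104/197 = 29.03553
  Chat, Unresolved: 55×93/197 = 25.96447
  Email, Resolved: 73×104/197 = 38.53807
  Email, Unresolved: 73×93/197 = 34.46193
Contributions (O − E)²/E:
  (38 − 36.42640)²/36.42640 = 0.0680
  (31 − 32.57360)²/32.57360 = 0.0760
  (36 − 29.03553)²/29.03553 = 1.6705
  (19 − 25.96447)²/25.96447 = 1.8681
  (30 − 38.53807)²/38.53807 = 1.8916
  (43 − 34.46193)²/34.46193 = 2.1153
χ² = 0.0680 + 0.0760 + 1.6705 + 1.8681 + 1.8916 + 2.1153 = 7.690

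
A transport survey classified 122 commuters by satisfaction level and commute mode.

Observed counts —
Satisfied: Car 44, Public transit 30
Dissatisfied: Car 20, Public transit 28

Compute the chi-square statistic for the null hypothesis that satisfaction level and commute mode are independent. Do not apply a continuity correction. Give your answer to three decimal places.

3.696

Row totals: 74, 48. Column totals: 64, 58. Grand total N = 122.
Expected counts (row total × column total / N):
  Satisfied, Car: 74×64/122 = 38.8197
  Satisfied, Public transit: 74×58/122 = 35.1803
  Dissatisfied, Car: 48×64/122 = 25.1803
  Dissatisfied, Public transit: 48×58/122 = 22.8197
Contributions (O − E)²/E:
  (44 − 38.8197)²/38.8197 = 0.6913
  (30 − 35.1803)²/35.1803 = 0.7628
  (20 − 25.1803)²/25.1803 = 1.0657
  (28 − 22.8197)²/22.8197 = 1.1760
χ² = 0.6913 + 0.7628 + 1.0657 + 1.1760 = 3.696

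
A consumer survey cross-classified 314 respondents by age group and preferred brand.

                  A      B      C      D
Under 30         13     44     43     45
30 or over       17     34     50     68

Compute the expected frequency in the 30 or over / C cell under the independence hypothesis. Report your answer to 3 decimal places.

50.054

Row total (30 or over) = 169; column total (C) = 93; grand total N = 314.
Expected count = (row total × column total) / N = 169 × 93 / 314 = 50.054.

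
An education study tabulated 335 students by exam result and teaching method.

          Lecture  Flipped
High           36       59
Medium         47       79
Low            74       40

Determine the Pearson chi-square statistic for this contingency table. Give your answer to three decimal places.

Row totals: 95, 126, 114. Column totals: 157, 178. Grand total N = 335.
Expected counts (row total × column total / N):
  High, Lecture: 95×157/335 = 44.5224
  High, Flipped: 95×178/335 = 50.4776
  Medium, Lecture: 126×157/335 = 59.0507
  Medium, Flipped: 126×178/335 = 66.9493
  Low, Lecture: 114×157/335 = 53.4269
  Low, Flipped: 114×178/335 = 60.5731
Contributions (O − E)²/E:
  (36 − 44.5224)²/44.5224 = 1.6313
  (59 − 50.4776)²/50.4776 = 1.4389
  (47 − 59.0507)²/59.0507 = 2.4592
  (79 − 66.9493)²/66.9493 = 2.1691
  (74 − 53.4269)²/53.4269 = 7.9221
  (40 − 60.5731)²/60.5731 = 6.9875
χ² = 1.6313 + 1.4389 + 2.4592 + 2.1691 + 7.9221 + 6.9875 = 22.608

22.608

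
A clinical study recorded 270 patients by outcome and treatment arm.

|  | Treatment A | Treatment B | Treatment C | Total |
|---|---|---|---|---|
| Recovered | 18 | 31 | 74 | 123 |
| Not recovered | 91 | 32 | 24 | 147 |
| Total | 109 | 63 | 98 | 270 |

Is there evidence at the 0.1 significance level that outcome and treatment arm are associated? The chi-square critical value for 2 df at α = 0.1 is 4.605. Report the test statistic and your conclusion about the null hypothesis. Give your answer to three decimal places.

72.858; reject H₀

Grand total N = 270.
Expected counts (row total × column total / N):
  Recovered, Treatment A: 123×109/270 = 49.65556
  Recovered, Treatment B: 123×63/270 = 28.70000
  Recovered, Treatment C: 123×98/270 = 44.64444
  Not recovered, Treatment A: 147×109/270 = 59.34444
  Not recovered, Treatment B: 147×63/270 = 34.30000
  Not recovered, Treatment C: 147×98/270 = 53.35556
Contributions (O − E)²/E:
  (18 − 49.65556)²/49.65556 = 20.1805
  (31 − 28.70000)²/28.70000 = 0.1843
  (74 − 44.64444)²/44.64444 = 19.3025
  (91 − 59.34444)²/59.34444 = 16.8857
  (32 − 34.30000)²/34.30000 = 0.1542
  (24 − 53.35556)²/53.35556 = 16.1511
χ² = 20.1805 + 0.1843 + 19.3025 + 16.8857 + 0.1542 + 16.1511 = 72.858
df = (2−1)(3−1) = 2. Since 72.858 > 4.605, reject the null hypothesis of independence at α = 0.1.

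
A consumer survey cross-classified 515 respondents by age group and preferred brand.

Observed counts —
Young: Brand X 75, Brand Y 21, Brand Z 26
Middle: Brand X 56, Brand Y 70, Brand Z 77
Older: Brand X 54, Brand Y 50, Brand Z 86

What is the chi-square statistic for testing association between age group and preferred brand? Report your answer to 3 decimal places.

Row totals: 122, 203, 190. Column totals: 185, 141, 189. Grand total N = 515.
Expected counts (row total × column total / N):
  Young, Brand X: 122×185/515 = 43.8252
  Young, Brand Y: 122×141/515 = 33.4019
  Young, Brand Z: 122×189/515 = 44.7728
  Middle, Brand X: 203×185/515 = 72.9223
  Middle, Brand Y: 203×141/515 = 55.5786
  Middle, Brand Z: 203×189/515 = 74.4990
  Older, Brand X: 190×185/515 = 68.2524
  Older, Brand Y: 190×141/515 = 52.0194
  Older, Brand Z: 190×189/515 = 69.7282
Contributions (O − E)²/E:
  (75 − 43.8252)²/43.8252 = 22.1760
  (21 − 33.4019)²/33.4019 = 4.6047
  (26 − 44.7728)²/44.7728 = 7.8713
  (56 − 72.9223)²/72.9223 = 3.9270
  (70 − 55.5786)²/55.5786 = 3.7420
  (77 − 74.4990)²/74.4990 = 0.0840
  (54 − 68.2524)²/68.2524 = 2.9762
  (50 − 52.0194)²/52.0194 = 0.0784
  (86 − 69.7282)²/69.7282 = 3.7972
χ² = 22.1760 + 4.6047 + 7.8713 + 3.9270 + 3.7420 + 0.0840 + 2.9762 + 0.0784 + 3.7972 = 49.257

49.257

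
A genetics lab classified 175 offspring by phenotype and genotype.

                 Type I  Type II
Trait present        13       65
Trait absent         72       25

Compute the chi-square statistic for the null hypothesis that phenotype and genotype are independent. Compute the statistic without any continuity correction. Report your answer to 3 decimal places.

Row totals: 78, 97. Column totals: 85, 90. Grand total N = 175.
Expected counts (row total × column total / N):
  Trait present, Type I: 78×85/175 = 37.8857
  Trait present, Type II: 78×90/175 = 40.1143
  Trait absent, Type I: 97×85/175 = 47.1143
  Trait absent, Type II: 97×90/175 = 49.8857
Contributions (O − E)²/E:
  (13 − 37.8857)²/37.8857 = 16.3465
  (65 − 40.1143)²/40.1143 = 15.4383
  (72 − 47.1143)²/47.1143 = 13.1446
  (25 − 49.8857)²/49.8857 = 12.4143
χ² = 16.3465 + 15.4383 + 13.1446 + 12.4143 = 57.344

57.344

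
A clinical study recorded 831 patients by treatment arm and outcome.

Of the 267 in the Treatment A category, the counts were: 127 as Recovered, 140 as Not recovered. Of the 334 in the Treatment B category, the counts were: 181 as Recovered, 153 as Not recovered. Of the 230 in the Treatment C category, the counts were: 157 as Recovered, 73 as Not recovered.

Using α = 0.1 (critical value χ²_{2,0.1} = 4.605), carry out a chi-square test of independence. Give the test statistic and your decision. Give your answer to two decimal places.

22.18; reject H₀

Row totals: 267, 334, 230. Column totals: 465, 366. Grand total N = 831.
Expected counts (row total × column total / N):
  Treatment A, Recovered: 267×465/831 = 149.404
  Treatment A, Not recovered: 267×366/831 = 117.596
  Treatment B, Recovered: 334×465/831 = 186.895
  Treatment B, Not recovered: 334×366/831 = 147.105
  Treatment C, Recovered: 230×465/831 = 128.700
  Treatment C, Not recovered: 230×366/831 = 101.300
Contributions (O − E)²/E:
  (127 − 149.404)²/149.404 = 3.3596
  (140 − 117.596)²/117.596 = 4.2683
  (181 − 186.895)²/186.895 = 0.1859
  (153 − 147.105)²/147.105 = 0.2362
  (157 − 128.700)²/128.700 = 6.2229
  (73 − 101.300)²/101.300 = 7.9061
χ² = 3.3596 + 4.2683 + 0.1859 + 0.2362 + 6.2229 + 7.9061 = 22.18
df = (3−1)(2−1) = 2. Since 22.18 > 4.605, reject the null hypothesis of independence at α = 0.1.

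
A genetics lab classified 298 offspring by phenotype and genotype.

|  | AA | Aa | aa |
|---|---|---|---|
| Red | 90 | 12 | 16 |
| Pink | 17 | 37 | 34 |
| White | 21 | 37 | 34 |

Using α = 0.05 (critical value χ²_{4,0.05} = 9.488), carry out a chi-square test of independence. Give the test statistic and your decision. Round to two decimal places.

89.19; reject H₀

Row totals: 118, 88, 92. Column totals: 128, 86, 84. Grand total N = 298.
Expected counts (row total × column total / N):
  Red, AA: 118×128/298 = 50.685
  Red, Aa: 118×86/298 = 34.054
  Red, aa: 118×84/298 = 33.262
  Pink, AA: 88×128/298 = 37.799
  Pink, Aa: 88×86/298 = 25.396
  Pink, aa: 88×84/298 = 24.805
  White, AA: 92×128/298 = 39.517
  White, Aa: 92×86/298 = 26.550
  White, aa: 92×84/298 = 25.933
Contributions (O − E)²/E:
  (90 − 50.685)²/50.685 = 30.4956
  (12 − 34.054)²/34.054 = 14.2826
  (16 − 33.262)²/33.262 = 8.9585
  (17 − 37.799)²/37.799 = 11.4447
  (37 − 25.396)²/25.396 = 5.3021
  (34 − 24.805)²/24.805 = 3.4085
  (21 − 39.517)²/39.517 = 8.6768
  (37 − 26.550)²/26.550 = 4.1131
  (34 − 25.933)²/25.933 = 2.5094
χ² = 30.4956 + 14.2826 + 8.9585 + 11.4447 + 5.3021 + 3.4085 + 8.6768 + 4.1131 + 2.5094 = 89.19
df = (3−1)(3−1) = 4. Since 89.19 > 9.488, reject the null hypothesis of independence at α = 0.05.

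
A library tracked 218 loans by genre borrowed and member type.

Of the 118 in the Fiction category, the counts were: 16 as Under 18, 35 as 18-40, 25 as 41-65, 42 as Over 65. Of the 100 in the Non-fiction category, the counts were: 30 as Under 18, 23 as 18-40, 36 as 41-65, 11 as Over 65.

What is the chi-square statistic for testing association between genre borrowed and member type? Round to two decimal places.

25.55

Row totals: 118, 100. Column totals: 46, 58, 61, 53. Grand total N = 218.
Expected counts (row total × column total / N):
  Fiction, Under 18: 118×46/218 = 24.899
  Fiction, 18-40: 118×58/218 = 31.394
  Fiction, 41-65: 118×61/218 = 33.018
  Fiction, Over 65: 118×53/218 = 28.688
  Non-fiction, Under 18: 100×46/218 = 21.101
  Non-fiction, 18-40: 100×58/218 = 26.606
  Non-fiction, 41-65: 100×61/218 = 27.982
  Non-fiction, Over 65: 100×53/218 = 24.312
Contributions (O − E)²/E:
  (16 − 24.899)²/24.899 = 3.1805
  (35 − 31.394)²/31.394 = 0.4142
  (25 − 33.018)²/33.018 = 1.9471
  (42 − 28.688)²/28.688 = 6.1771
  (30 − 21.101)²/21.101 = 3.7530
  (23 − 26.606)²/26.606 = 0.4887
  (36 − 27.982)²/27.982 = 2.2975
  (11 − 24.312)²/24.312 = 7.2890
χ² = 3.1805 + 0.4142 + 1.9471 + 6.1771 + 3.7530 + 0.4887 + 2.2975 + 7.2890 = 25.55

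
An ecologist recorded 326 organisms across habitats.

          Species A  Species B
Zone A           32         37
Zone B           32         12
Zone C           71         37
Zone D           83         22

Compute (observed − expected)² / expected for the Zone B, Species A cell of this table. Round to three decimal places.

Row total (Zone B) = 44; column total (Species A) = 218; N = 326.
Expected count E = 44 × 218 / 326 = 29.4233.
Contribution = (O − E)²/E = (32 − 29.4233)² / 29.4233 = 0.226.

0.226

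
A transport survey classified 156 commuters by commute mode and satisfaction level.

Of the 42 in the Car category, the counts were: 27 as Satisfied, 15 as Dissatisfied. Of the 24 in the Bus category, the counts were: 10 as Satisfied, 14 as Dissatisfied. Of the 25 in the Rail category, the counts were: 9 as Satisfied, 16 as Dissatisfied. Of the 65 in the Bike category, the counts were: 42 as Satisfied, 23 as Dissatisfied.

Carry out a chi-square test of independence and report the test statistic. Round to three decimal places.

9.196

Row totals: 42, 24, 25, 65. Column totals: 88, 68. Grand total N = 156.
Expected counts (row total × column total / N):
  Car, Satisfied: 42×88/156 = 23.6923
  Car, Dissatisfied: 42×68/156 = 18.3077
  Bus, Satisfied: 24×88/156 = 13.5385
  Bus, Dissatisfied: 24×68/156 = 10.4615
  Rail, Satisfied: 25×88/156 = 14.1026
  Rail, Dissatisfied: 25×68/156 = 10.8974
  Bike, Satisfied: 65×88/156 = 36.6667
  Bike, Dissatisfied: 65×68/156 = 28.3333
Contributions (O − E)²/E:
  (27 − 23.6923)²/23.6923 = 0.4618
  (15 − 18.3077)²/18.3077 = 0.5976
  (10 − 13.5385)²/13.5385 = 0.9248
  (14 − 10.4615)²/10.4615 = 1.1969
  (9 − 14.1026)²/14.1026 = 1.8462
  (16 − 10.8974)²/10.8974 = 2.3892
  (42 − 36.6667)²/36.6667 = 0.7757
  (23 − 28.3333)²/28.3333 = 1.0039
χ² = 0.4618 + 0.5976 + 0.9248 + 1.1969 + 1.8462 + 2.3892 + 0.7757 + 1.0039 = 9.196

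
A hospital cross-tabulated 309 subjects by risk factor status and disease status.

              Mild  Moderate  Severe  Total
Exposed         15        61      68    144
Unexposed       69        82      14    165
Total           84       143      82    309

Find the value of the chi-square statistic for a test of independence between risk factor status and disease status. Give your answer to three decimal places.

Grand total N = 309.
Expected counts (row total × column total / N):
  Exposed, Mild: 144×84/309 = 39.1456
  Exposed, Moderate: 144×143/309 = 66.6408
  Exposed, Severe: 144×82/309 = 38.2136
  Unexposed, Mild: 165×84/309 = 44.8544
  Unexposed, Moderate: 165×143/309 = 76.3592
  Unexposed, Severe: 165×82/309 = 43.7864
Contributions (O − E)²/E:
  (15 − 39.1456)²/39.1456 = 14.8934
  (61 − 66.6408)²/66.6408 = 0.4775
  (68 − 38.2136)²/38.2136 = 23.2176
  (69 − 44.8544)²/44.8544 = 12.9978
  (82 − 76.3592)²/76.3592 = 0.4167
  (14 − 43.7864)²/43.7864 = 20.2627
χ² = 14.8934 + 0.4775 + 23.2176 + 12.9978 + 0.4167 + 20.2627 = 72.266

72.266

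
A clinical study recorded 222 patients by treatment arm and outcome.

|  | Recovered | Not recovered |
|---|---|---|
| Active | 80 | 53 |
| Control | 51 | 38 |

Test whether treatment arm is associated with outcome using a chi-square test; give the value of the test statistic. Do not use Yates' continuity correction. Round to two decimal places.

0.18

Row totals: 133, 89. Column totals: 131, 91. Grand total N = 222.
Expected counts (row total × column total / N):
  Active, Recovered: 133×131/222 = 78.482
  Active, Not recovered: 133×91/222 = 54.518
  Control, Recovered: 89×131/222 = 52.518
  Control, Not recovered: 89×91/222 = 36.482
Contributions (O − E)²/E:
  (80 − 78.482)²/78.482 = 0.0294
  (53 − 54.518)²/54.518 = 0.0423
  (51 − 52.518)²/52.518 = 0.0439
  (38 − 36.482)²/36.482 = 0.0632
χ² = 0.0294 + 0.0423 + 0.0439 + 0.0632 = 0.18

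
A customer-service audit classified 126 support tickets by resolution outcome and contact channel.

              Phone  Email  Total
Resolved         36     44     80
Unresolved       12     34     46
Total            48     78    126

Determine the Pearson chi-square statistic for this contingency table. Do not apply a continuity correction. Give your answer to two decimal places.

4.43

Grand total N = 126.
Expected counts (row total × column total / N):
  Resolved, Phone: 80×48/126 = 30.476
  Resolved, Email: 80×78/126 = 49.524
  Unresolved, Phone: 46×48/126 = 17.524
  Unresolved, Email: 46×78/126 = 28.476
Contributions (O − E)²/E:
  (36 − 30.476)²/30.476 = 1.0013
  (44 − 49.524)²/49.524 = 0.6162
  (12 − 17.524)²/17.524 = 1.7413
  (34 − 28.476)²/28.476 = 1.0716
χ² = 1.0013 + 0.6162 + 1.7413 + 1.0716 = 4.43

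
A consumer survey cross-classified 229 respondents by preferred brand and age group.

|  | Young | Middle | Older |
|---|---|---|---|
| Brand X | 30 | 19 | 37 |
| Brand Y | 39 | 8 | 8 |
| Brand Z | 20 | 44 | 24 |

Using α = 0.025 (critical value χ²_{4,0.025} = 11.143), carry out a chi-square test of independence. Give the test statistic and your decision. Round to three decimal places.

Row totals: 86, 55, 88. Column totals: 89, 71, 69. Grand total N = 229.
Expected counts (row total × column total / N):
  Brand X, Young: 86×89/229 = 33.4236
  Brand X, Middle: 86×71/229 = 26.6638
  Brand X, Older: 86×69/229 = 25.9127
  Brand Y, Young: 55×89/229 = 21.3755
  Brand Y, Middle: 55×71/229 = 17.0524
  Brand Y, Older: 55×69/229 = 16.5721
  Brand Z, Young: 88×89/229 = 34.2009
  Brand Z, Middle: 88×71/229 = 27.2838
  Brand Z, Older: 88×69/229 = 26.5153
Contributions (O − E)²/E:
  (30 − 33.4236)²/33.4236 = 0.3507
  (19 − 26.6638)²/26.6638 = 2.2028
  (37 − 25.9127)²/25.9127 = 4.7439
  (39 − 21.3755)²/21.3755 = 14.5317
  (8 − 17.0524)²/17.0524 = 4.8055
  (8 − 16.5721)²/16.5721 = 4.4340
  (20 − 34.2009)²/34.2009 = 5.8965
  (44 − 27.2838)²/27.2838 = 10.2417
  (24 − 26.5153)²/26.5153 = 0.2386
χ² = 0.3507 + 2.2028 + 4.7439 + 14.5317 + 4.8055 + 4.4340 + 5.8965 + 10.2417 + 0.2386 = 47.445
df = (3−1)(3−1) = 4. Since 47.445 > 11.143, reject the null hypothesis of independence at α = 0.025.

47.445; reject H₀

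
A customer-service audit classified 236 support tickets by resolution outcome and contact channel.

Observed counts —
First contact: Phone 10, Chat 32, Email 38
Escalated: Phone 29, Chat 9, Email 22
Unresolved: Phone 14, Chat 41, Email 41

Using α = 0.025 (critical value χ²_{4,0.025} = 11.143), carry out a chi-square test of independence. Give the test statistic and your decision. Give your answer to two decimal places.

Row totals: 80, 60, 96. Column totals: 53, 82, 101. Grand total N = 236.
Expected counts (row total × column total / N):
  First contact, Phone: 80×53/236 = 17.966
  First contact, Chat: 80×82/236 = 27.797
  First contact, Email: 80×101/236 = 34.237
  Escalated, Phone: 60×53/236 = 13.475
  Escalated, Chat: 60×82/236 = 20.847
  Escalated, Email: 60×101/236 = 25.678
  Unresolved, Phone: 96×53/236 = 21.559
  Unresolved, Chat: 96×82/236 = 33.356
  Unresolved, Email: 96×101/236 = 41.085
Contributions (O − E)²/E:
  (10 − 17.966)²/17.966 = 3.5321
  (32 − 27.797)²/27.797 = 0.6355
  (38 − 34.237)²/34.237 = 0.4136
  (29 − 13.475)²/13.475 = 17.8869
  (9 − 20.847)²/20.847 = 6.7325
  (22 − 25.678)²/25.678 = 0.5268
  (14 − 21.559)²/21.559 = 2.6503
  (41 − 33.356)²/33.356 = 1.7517
  (41 − 41.085)²/41.085 = 0.0002
χ² = 3.5321 + 0.6355 + 0.4136 + 17.8869 + 6.7325 + 0.5268 + 2.6503 + 1.7517 + 0.0002 = 34.13
df = (3−1)(3−1) = 4. Since 34.13 > 11.143, reject the null hypothesis of independence at α = 0.025.

34.13; reject H₀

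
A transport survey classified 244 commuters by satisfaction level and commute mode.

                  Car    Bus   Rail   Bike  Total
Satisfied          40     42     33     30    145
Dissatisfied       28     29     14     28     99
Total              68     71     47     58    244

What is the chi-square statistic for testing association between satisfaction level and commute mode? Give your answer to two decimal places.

3.71

Grand total N = 244.
Expected counts (row total × column total / N):
  Satisfied, Car: 145×68/244 = 40.410
  Satisfied, Bus: 145×71/244 = 42.193
  Satisfied, Rail: 145×47/244 = 27.930
  Satisfied, Bike: 145×58/244 = 34.467
  Dissatisfied, Car: 99×68/244 = 27.590
  Dissatisfied, Bus: 99×71/244 = 28.807
  Dissatisfied, Rail: 99×47/244 = 19.070
  Dissatisfied, Bike: 99×58/244 = 23.533
Contributions (O − E)²/E:
  (40 − 40.410)²/40.410 = 0.0042
  (42 − 42.193)²/42.193 = 0.0009
  (33 − 27.930)²/27.930 = 0.9203
  (30 − 34.467)²/34.467 = 0.5789
  (28 − 27.590)²/27.590 = 0.0061
  (29 − 28.807)²/28.807 = 0.0013
  (14 − 19.070)²/19.070 = 1.3479
  (28 − 23.533)²/23.533 = 0.8479
χ² = 0.0042 + 0.0009 + 0.9203 + 0.5789 + 0.0061 + 0.0013 + 1.3479 + 0.8479 = 3.71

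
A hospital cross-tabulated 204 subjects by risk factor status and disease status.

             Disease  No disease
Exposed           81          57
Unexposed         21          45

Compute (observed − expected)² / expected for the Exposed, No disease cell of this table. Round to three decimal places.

2.087

Row total (Exposed) = 138; column total (No disease) = 102; N = 204.
Expected count E = 138 × 102 / 204 = 69.0000.
Contribution = (O − E)²/E = (57 − 69.0000)² / 69.0000 = 2.087.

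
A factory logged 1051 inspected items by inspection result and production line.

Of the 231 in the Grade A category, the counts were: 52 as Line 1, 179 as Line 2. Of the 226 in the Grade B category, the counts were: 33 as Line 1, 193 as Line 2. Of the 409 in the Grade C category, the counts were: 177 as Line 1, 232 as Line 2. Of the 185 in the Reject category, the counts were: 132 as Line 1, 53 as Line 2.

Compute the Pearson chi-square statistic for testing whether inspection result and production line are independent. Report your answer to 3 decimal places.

Row totals: 231, 226, 409, 185. Column totals: 394, 657. Grand total N = 1051.
Expected counts (row total × column total / N):
  Grade A, Line 1: 231×394/1051 = 86.5975
  Grade A, Line 2: 231×657/1051 = 144.4025
  Grade B, Line 1: 226×394/1051 = 84.7231
  Grade B, Line 2: 226×657/1051 = 141.2769
  Grade C, Line 1: 409×394/1051 = 153.3264
  Grade C, Line 2: 409×657/1051 = 255.6736
  Reject, Line 1: 185×394/1051 = 69.3530
  Reject, Line 2: 185×657/1051 = 115.6470
Contributions (O − E)²/E:
  (52 − 86.5975)²/86.5975 = 13.8224
  (179 − 144.4025)²/144.4025 = 8.2892
  (33 − 84.7231)²/84.7231 = 31.5767
  (193 − 141.2769)²/141.2769 = 18.9364
  (177 − 153.3264)²/153.3264 = 3.6552
  (232 − 255.6736)²/255.6736 = 2.1920
  (132 − 69.3530)²/69.3530 = 56.5894
  (53 − 115.6470)²/115.6470 = 33.9364
χ² = 13.8224 + 8.2892 + 31.5767 + 18.9364 + 3.6552 + 2.1920 + 56.5894 + 33.9364 = 168.998

168.998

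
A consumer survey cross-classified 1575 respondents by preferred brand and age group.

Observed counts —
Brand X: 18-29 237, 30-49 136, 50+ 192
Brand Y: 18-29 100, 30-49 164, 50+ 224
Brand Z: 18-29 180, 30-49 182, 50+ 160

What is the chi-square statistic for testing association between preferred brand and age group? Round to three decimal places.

Row totals: 565, 488, 522. Column totals: 517, 482, 576. Grand total N = 1575.
Expected counts (row total × column total / N):
  Brand X, 18-29: 565×517/1575 = 185.4635
  Brand X, 30-49: 565×482/1575 = 172.9079
  Brand X, 50+: 565×576/1575 = 206.6286
  Brand Y, 18-29: 488×517/1575 = 160.1879
  Brand Y, 30-49: 488×482/1575 = 149.3435
  Brand Y, 50+: 488×576/1575 = 178.4686
  Brand Z, 18-29: 522×517/1575 = 171.3486
  Brand Z, 30-49: 522×482/1575 = 159.7486
  Brand Z, 50+: 522×576/1575 = 190.9029
Contributions (O − E)²/E:
  (237 − 185.4635)²/185.4635 = 14.3209
  (136 − 172.9079)²/172.9079 = 7.8781
  (192 − 206.6286)²/206.6286 = 1.0357
  (100 − 160.1879)²/160.1879 = 22.6146
  (164 − 149.3435)²/149.3435 = 1.4384
  (224 − 178.4686)²/178.4686 = 11.6161
  (180 − 171.3486)²/171.3486 = 0.4368
  (182 − 159.7486)²/159.7486 = 3.0994
  (160 − 190.9029)²/190.9029 = 5.0025
χ² = 14.3209 + 7.8781 + 1.0357 + 22.6146 + 1.4384 + 11.6161 + 0.4368 + 3.0994 + 5.0025 = 67.443

67.443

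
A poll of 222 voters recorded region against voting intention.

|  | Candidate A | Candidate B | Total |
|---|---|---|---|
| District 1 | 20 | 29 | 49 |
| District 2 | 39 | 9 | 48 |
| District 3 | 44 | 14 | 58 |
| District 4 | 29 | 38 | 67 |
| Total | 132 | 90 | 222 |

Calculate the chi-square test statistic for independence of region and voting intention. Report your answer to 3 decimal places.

30.267

Grand total N = 222.
Expected counts (row total × column total / N):
  District 1, Candidate A: 49×132/222 = 29.1351
  District 1, Candidate B: 49×90/222 = 19.8649
  District 2, Candidate A: 48×132/222 = 28.5405
  District 2, Candidate B: 48×90/222 = 19.4595
  District 3, Candidate A: 58×132/222 = 34.4865
  District 3, Candidate B: 58×90/222 = 23.5135
  District 4, Candidate A: 67×132/222 = 39.8378
  District 4, Candidate B: 67×90/222 = 27.1622
Contributions (O − E)²/E:
  (20 − 29.1351)²/29.1351 = 2.8642
  (29 − 19.8649)²/19.8649 = 4.2009
  (39 − 28.5405)²/28.5405 = 3.8332
  (9 − 19.4595)²/19.4595 = 5.6220
  (44 − 34.4865)²/34.4865 = 2.6244
  (14 − 23.5135)²/23.5135 = 3.8491
  (29 − 39.8378)²/39.8378 = 2.9484
  (38 − 27.1622)²/27.1622 = 4.3243
χ² = 2.8642 + 4.2009 + 3.8332 + 5.6220 + 2.6244 + 3.8491 + 2.9484 + 4.3243 = 30.267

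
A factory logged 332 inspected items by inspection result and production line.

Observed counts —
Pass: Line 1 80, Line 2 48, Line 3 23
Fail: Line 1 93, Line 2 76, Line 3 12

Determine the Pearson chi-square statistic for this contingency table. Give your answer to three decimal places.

8.112

Row totals: 151, 181. Column totals: 173, 124, 35. Grand total N = 332.
Expected counts (row total × column total / N):
  Pass, Line 1: 151×173/332 = 78.6837
  Pass, Line 2: 151×124/332 = 56.3976
  Pass, Line 3: 151×35/332 = 15.9187
  Fail, Line 1: 181×173/332 = 94.3163
  Fail, Line 2: 181×124/332 = 67.6024
  Fail, Line 3: 181×35/332 = 19.0813
Contributions (O − E)²/E:
  (80 − 78.6837)²/78.6837 = 0.0220
  (48 − 56.3976)²/56.3976 = 1.2504
  (23 − 15.9187)²/15.9187 = 3.1501
  (93 − 94.3163)²/94.3163 = 0.0184
  (76 − 67.6024)²/67.6024 = 1.0432
  (12 − 19.0813)²/19.0813 = 2.6280
χ² = 0.0220 + 1.2504 + 3.1501 + 0.0184 + 1.0432 + 2.6280 = 8.112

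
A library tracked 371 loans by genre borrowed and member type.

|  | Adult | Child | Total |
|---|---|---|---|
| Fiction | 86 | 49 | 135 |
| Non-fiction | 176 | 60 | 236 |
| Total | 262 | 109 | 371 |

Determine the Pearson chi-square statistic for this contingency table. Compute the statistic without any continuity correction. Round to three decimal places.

Grand total N = 371.
Expected counts (row total × column total / N):
  Fiction, Adult: 135×262/371 = 95.3369
  Fiction, Child: 135×109/371 = 39.6631
  Non-fiction, Adult: 236×262/371 = 166.6631
  Non-fiction, Child: 236×109/371 = 69.3369
Contributions (O − E)²/E:
  (86 − 95.3369)²/95.3369 = 0.9144
  (49 − 39.6631)²/39.6631 = 2.1980
  (176 − 166.6631)²/166.6631 = 0.5231
  (60 − 69.3369)²/69.3369 = 1.2573
χ² = 0.9144 + 2.1980 + 0.5231 + 1.2573 = 4.893

4.893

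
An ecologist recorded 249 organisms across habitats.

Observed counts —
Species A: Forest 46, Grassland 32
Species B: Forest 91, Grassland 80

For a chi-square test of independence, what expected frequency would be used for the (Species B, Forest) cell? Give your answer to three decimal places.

Row total (Species B) = 171; column total (Forest) = 137; grand total N = 249.
Expected count = (row total × column total) / N = 171 × 137 / 249 = 94.084.

94.084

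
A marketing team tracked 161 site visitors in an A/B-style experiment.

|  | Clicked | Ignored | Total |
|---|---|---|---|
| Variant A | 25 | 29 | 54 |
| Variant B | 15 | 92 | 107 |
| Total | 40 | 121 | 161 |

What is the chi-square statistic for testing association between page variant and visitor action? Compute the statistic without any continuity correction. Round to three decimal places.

Grand total N = 161.
Expected counts (row total × column total / N):
  Variant A, Clicked: 54×40/161 = 13.41615
  Variant A, Ignored: 54×121/161 = 40.58385
  Variant B, Clicked: 107×40/161 = 26.58385
  Variant B, Ignored: 107×121/161 = 80.41615
Contributions (O − E)²/E:
  (25 − 13.41615)²/13.41615 = 10.0018
  (29 − 40.58385)²/40.58385 = 3.3064
  (15 − 26.58385)²/26.58385 = 5.0476
  (92 − 80.41615)²/80.41615 = 1.6686
χ² = 10.0018 + 3.3064 + 5.0476 + 1.6686 = 20.024

20.024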